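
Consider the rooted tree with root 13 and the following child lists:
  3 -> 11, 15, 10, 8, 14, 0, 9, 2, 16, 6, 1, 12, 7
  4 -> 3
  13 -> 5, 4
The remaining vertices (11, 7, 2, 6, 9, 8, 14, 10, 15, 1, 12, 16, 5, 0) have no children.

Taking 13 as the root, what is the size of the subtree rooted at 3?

14

The subtree rooted at 3 contains: 3, 14, 0, 15, 10, 11, 9, 1, 12, 16, 6, 7, 8, 2 — 14 nodes.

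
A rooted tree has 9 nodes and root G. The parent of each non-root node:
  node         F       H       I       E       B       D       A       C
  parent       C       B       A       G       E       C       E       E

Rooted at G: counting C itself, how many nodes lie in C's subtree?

Descendants of C (including itself): C, D, F. That's 3.

3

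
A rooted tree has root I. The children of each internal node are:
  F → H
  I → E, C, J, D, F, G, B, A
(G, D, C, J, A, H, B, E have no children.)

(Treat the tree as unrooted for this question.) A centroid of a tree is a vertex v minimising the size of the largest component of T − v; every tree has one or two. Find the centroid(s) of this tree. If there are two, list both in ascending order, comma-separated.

Delete I: the remaining components have sizes 2, 1, 1, 1, 1, 1, 1, 1. Max 2 ≤ 5, so I is a centroid.
Every other node leaves some component of size > 5, so the centroid is unique.

I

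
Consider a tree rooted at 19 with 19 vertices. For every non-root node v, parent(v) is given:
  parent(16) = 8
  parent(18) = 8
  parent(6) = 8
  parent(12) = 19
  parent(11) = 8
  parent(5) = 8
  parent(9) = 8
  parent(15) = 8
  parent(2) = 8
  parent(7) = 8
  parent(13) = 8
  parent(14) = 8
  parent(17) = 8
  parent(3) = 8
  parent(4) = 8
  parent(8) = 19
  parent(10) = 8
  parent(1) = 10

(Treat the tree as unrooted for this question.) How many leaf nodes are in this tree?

16

Exactly 16 nodes have a single neighbour: 1, 2, 3, 4, 5, 6, 7, 9, 11, 12, 13, 14, 15, 16, 17, 18.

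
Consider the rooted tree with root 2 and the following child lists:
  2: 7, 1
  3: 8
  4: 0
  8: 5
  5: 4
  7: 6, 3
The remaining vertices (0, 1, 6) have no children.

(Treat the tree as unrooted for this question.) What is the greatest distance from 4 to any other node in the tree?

6

The node farthest from 4 is 1, via 4–5–8–3–7–2–1 — 6 edges.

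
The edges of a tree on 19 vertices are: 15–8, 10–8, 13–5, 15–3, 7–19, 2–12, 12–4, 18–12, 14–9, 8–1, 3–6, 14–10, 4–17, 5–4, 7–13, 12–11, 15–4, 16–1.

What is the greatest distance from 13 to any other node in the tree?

Distances from 13 peak at 7, attained at 9.
13 – 5 – 4 – 15 – 8 – 10 – 14 – 9

7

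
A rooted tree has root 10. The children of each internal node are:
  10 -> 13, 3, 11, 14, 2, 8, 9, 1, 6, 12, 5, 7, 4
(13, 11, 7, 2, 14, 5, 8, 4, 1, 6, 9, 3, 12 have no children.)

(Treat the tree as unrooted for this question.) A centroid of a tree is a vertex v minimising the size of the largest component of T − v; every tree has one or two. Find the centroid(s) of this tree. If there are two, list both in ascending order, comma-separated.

If 10 is removed the pieces have sizes 1, 1, 1, 1, 1, 1, 1, 1, 1, 1, 1, 1, 1, all ≤ ⌊14/2⌋ = 7.
Every other node leaves some component of size > 7, so the centroid is unique.

10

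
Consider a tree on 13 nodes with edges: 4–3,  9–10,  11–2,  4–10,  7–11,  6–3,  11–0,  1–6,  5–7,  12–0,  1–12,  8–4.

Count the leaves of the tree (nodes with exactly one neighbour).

Degree-1 nodes: 2, 5, 8, 9 — 4 of them.

4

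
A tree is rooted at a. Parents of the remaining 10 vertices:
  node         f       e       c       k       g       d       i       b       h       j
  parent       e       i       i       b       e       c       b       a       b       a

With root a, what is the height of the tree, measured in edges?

4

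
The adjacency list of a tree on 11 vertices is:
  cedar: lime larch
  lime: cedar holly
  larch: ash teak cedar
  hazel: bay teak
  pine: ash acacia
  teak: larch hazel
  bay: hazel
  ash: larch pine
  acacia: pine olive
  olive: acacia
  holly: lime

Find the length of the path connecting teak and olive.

5

The path is teak – larch – ash – pine – acacia – olive, which has 5 edges.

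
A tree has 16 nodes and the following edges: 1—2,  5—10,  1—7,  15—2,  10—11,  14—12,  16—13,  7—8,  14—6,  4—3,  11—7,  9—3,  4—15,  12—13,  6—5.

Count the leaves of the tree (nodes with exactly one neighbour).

3

Exactly 3 nodes have a single neighbour: 8, 9, 16.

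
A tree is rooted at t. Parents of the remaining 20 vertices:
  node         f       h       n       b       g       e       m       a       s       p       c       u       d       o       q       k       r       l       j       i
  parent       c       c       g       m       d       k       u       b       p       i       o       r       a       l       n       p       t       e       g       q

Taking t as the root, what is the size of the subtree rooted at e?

The subtree rooted at e contains: e, l, o, c, h, f — 6 nodes.

6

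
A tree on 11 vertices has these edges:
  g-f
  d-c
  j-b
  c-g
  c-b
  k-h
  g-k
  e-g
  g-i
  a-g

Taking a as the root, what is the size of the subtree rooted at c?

4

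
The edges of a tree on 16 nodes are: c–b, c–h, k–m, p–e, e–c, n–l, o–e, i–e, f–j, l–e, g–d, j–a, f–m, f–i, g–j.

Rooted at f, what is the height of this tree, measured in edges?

The longest root-to-leaf path is f-i-e-l-n (4 edges).

4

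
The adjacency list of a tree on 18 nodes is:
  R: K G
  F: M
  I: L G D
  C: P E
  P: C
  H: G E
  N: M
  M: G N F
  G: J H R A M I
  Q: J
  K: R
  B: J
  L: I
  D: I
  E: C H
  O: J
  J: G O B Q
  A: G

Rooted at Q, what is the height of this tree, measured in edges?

6

The longest root-to-leaf path is Q – J – G – H – E – C – P (6 edges).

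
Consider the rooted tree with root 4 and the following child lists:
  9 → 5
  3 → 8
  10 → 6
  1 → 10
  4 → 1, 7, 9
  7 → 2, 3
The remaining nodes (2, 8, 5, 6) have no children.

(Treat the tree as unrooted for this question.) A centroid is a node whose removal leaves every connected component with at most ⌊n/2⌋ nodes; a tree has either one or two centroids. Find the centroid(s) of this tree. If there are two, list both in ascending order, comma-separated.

4

If 4 is removed the pieces have sizes 4, 3, 2, all ≤ ⌊10/2⌋ = 5.
No neighbour of 4 does as well, so 4 is the unique centroid.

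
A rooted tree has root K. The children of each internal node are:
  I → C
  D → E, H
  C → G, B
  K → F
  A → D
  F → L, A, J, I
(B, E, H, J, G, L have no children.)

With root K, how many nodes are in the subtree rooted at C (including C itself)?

3

C's subtree: {C, B, G}, size 3.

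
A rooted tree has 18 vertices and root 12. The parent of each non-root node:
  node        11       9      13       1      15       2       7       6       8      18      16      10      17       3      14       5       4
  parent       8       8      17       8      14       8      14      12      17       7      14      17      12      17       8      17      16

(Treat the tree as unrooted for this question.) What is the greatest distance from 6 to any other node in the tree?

6

The node farthest from 6 is 4 (18 also at distance 6), via 6 – 12 – 17 – 8 – 14 – 16 – 4 — 6 edges.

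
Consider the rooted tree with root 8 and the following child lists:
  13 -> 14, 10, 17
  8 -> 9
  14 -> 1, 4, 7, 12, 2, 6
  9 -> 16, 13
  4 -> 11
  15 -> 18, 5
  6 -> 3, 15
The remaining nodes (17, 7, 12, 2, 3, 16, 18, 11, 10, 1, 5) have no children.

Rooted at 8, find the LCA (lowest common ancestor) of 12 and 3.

Path 12→root: 12 14 13 9 8; path 3→root: 3 6 14 13 9 8.
First common node: 14.

14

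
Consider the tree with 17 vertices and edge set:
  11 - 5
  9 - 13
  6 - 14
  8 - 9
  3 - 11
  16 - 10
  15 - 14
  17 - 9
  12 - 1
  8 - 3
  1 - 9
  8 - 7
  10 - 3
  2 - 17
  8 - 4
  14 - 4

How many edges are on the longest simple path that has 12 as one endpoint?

A farthest node from 12 is 15 (16, 5, 6 also at distance 6).
The path 12 – 1 – 9 – 8 – 4 – 14 – 15 has 6 edges.

6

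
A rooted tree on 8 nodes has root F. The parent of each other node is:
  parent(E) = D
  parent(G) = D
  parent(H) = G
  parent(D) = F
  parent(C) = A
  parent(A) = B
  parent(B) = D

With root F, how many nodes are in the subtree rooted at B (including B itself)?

The subtree rooted at B contains: B, A, C — 3 nodes.

3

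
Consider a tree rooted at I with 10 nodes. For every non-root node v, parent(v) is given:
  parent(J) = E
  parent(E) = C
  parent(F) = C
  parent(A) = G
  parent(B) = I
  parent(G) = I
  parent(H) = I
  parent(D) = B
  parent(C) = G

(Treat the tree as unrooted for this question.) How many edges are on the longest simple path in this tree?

6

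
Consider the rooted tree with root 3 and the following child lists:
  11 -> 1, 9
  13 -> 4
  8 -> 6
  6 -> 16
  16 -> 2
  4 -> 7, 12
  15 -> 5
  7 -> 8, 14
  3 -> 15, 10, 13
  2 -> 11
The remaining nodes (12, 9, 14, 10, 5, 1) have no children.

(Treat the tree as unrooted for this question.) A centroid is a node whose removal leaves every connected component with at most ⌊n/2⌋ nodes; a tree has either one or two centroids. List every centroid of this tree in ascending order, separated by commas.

7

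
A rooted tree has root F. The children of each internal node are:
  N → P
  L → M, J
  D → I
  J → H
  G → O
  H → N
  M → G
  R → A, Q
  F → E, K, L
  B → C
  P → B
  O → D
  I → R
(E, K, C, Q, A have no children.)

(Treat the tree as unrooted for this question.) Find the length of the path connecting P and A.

11

Walking from P: P–N–H–J–L–M–G–O–D–I–R–A. Length 11.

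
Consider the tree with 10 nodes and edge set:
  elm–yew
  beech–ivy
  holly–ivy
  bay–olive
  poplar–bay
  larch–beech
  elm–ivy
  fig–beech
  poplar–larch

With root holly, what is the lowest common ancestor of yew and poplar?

ivy

yew's ancestor chain is yew, elm, ivy, holly and poplar's is poplar, larch, beech, ivy, holly; they first meet at ivy.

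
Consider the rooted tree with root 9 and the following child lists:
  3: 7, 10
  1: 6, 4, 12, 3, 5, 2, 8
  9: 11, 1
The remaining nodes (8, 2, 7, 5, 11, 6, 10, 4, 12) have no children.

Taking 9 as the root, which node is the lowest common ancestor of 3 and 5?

1

Path 3→root: 3 1 9; path 5→root: 5 1 9.
First common node: 1.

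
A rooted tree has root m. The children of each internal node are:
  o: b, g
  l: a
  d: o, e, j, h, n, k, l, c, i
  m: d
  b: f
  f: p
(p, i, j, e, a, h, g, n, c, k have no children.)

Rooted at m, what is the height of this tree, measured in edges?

5

The longest root-to-leaf path is m–d–o–b–f–p (5 edges).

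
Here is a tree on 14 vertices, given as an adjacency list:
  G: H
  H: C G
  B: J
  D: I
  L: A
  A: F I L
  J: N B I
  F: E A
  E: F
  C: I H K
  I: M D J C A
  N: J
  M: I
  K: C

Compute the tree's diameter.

BFS from E reaches G last, at distance 6; BFS from G confirms no node is farther.
Path: E – F – A – I – C – H – G.

6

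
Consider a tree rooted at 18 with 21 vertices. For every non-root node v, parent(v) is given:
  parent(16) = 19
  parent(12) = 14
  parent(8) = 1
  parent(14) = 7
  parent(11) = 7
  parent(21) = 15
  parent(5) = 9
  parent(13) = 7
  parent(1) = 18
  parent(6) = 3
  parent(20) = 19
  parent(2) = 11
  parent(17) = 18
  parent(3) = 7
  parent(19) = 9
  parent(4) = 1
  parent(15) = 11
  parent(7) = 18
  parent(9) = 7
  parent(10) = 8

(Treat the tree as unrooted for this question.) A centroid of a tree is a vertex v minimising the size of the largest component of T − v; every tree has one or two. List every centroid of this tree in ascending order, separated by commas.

7

If 7 is removed the pieces have sizes 6, 5, 4, 2, 2, 1, all ≤ ⌊21/2⌋ = 10.
Every other node leaves some component of size > 10, so the centroid is unique.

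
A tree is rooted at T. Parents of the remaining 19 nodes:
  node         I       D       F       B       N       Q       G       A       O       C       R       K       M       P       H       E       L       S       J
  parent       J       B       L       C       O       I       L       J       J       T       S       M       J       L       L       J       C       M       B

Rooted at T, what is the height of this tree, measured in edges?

R sits deepest: T – C – B – J – M – S – R — 6 edges from the root.

6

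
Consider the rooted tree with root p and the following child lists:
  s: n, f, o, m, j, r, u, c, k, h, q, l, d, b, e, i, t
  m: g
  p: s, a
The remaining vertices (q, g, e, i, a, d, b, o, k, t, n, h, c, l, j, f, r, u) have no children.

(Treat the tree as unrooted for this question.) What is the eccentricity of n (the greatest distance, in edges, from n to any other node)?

3

The node farthest from n is g (a also at distance 3), via n – s – m – g — 3 edges.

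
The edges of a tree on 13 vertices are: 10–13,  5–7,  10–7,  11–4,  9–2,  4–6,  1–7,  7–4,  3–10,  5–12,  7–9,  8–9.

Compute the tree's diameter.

4

Starting from 12, a farthest node is 3 at distance 4.
One longest path: 12-5-7-10-3.
So the diameter is 4.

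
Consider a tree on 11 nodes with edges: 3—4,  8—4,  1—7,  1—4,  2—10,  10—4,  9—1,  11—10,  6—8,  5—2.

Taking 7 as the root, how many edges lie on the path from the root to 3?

7 – 1 – 4 – 3 — 3 edges.

3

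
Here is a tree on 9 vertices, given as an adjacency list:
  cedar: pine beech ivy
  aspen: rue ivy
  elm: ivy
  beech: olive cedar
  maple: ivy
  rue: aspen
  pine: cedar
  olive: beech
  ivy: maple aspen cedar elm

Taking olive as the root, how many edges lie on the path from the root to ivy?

3

Climbing from ivy to the root: ivy–cedar–beech–olive. That's 3 steps.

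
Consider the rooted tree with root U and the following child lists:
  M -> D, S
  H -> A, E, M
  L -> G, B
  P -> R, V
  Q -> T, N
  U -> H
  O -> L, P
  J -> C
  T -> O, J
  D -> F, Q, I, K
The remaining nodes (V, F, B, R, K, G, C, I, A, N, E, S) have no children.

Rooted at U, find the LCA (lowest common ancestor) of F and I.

D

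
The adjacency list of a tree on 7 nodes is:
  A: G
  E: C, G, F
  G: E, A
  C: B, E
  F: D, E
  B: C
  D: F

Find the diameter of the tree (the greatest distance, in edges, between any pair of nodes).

A longest path is B – C – E – G – A, with 4 edges.

4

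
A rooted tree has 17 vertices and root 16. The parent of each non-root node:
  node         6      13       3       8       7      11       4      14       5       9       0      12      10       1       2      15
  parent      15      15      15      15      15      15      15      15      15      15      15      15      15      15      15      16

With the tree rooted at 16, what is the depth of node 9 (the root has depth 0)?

Path from 16 to 9: 16–15–9, which has 2 edges.

2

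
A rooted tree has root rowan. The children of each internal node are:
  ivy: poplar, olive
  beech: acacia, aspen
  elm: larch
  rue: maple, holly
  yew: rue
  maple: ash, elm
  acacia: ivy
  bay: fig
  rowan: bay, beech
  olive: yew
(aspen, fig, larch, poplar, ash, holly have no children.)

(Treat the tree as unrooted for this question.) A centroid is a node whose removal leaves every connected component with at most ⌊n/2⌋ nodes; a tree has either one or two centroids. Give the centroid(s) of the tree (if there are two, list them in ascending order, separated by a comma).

ivy, olive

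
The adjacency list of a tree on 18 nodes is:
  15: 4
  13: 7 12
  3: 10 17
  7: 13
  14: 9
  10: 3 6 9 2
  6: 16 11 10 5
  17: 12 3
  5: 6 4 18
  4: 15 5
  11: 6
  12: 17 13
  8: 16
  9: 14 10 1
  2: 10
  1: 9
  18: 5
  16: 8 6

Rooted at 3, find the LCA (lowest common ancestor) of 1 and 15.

1's ancestor chain is 1, 9, 10, 3 and 15's is 15, 4, 5, 6, 10, 3; they first meet at 10.

10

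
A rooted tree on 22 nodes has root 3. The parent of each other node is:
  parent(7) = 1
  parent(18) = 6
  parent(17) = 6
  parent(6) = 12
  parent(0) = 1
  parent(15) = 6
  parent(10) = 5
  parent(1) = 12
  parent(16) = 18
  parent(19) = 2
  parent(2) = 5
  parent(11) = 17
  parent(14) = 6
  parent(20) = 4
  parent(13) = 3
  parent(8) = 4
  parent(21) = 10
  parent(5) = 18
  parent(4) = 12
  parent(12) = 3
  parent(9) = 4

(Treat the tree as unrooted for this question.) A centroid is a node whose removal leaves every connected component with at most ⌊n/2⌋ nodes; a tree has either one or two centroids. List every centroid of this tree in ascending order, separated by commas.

Removing 6 splits the tree into components of sizes 10, 7, 2, 1, 1; the largest is 10 ≤ ⌊22/2⌋ = 11.
No neighbour of 6 does as well, so 6 is the unique centroid.

6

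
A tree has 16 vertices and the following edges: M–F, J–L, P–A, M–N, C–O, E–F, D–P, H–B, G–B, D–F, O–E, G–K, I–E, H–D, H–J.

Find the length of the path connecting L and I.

6

Walking from L: L–J–H–D–F–E–I. Length 6.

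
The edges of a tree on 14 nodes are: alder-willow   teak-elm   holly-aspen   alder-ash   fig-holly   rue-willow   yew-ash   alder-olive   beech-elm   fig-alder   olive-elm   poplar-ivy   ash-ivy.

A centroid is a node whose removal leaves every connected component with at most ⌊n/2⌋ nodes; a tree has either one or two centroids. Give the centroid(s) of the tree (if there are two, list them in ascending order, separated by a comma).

Removing alder splits the tree into components of sizes 4, 4, 3, 2; the largest is 4 ≤ ⌊14/2⌋ = 7.
No neighbour of alder does as well, so alder is the unique centroid.

alder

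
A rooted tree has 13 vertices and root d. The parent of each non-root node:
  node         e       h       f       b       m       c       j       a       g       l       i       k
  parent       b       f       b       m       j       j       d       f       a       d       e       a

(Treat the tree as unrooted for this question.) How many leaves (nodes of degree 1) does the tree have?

6

Exactly 6 nodes have a single neighbour: c, g, h, i, k, l.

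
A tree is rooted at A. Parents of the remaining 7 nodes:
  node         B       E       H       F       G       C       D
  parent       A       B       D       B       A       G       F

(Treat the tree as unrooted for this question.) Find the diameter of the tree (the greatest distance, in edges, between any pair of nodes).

6

BFS from C reaches H last, at distance 6; BFS from H confirms no node is farther.
Path: C – G – A – B – F – D – H.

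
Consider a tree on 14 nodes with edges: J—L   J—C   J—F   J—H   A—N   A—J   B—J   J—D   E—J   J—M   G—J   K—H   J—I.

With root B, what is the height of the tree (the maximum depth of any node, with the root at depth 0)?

A deepest node is K, reached by B-J-H-K.
That path has 3 edges, so the height is 3.

3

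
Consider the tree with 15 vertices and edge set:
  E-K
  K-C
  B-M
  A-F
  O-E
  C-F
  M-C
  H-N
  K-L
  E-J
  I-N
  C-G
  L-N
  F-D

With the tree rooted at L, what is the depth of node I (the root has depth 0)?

Climbing from I to the root: I–N–L. That's 2 steps.

2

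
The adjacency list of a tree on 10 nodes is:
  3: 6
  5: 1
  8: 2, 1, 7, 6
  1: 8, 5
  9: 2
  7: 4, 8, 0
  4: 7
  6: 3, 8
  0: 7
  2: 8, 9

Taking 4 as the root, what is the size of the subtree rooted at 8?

8's subtree: {8, 2, 6, 1, 9, 3, 5}, size 7.

7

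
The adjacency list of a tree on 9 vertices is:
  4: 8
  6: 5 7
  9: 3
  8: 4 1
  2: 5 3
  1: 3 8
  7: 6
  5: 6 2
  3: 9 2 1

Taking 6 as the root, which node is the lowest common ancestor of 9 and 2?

2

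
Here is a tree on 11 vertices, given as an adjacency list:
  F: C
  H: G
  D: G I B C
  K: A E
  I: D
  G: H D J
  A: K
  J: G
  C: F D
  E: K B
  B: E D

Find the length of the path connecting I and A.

5

I–D–B–E–K–A: 5 edges.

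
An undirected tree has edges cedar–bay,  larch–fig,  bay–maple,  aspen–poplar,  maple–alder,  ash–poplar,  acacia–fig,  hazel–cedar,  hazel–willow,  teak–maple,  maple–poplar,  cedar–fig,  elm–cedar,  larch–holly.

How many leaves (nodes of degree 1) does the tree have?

8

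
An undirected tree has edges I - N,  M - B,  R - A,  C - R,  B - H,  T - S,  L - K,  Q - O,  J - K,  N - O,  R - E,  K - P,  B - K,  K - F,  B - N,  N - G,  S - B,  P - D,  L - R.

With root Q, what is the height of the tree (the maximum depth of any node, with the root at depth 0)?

A deepest node is A, reached by Q – O – N – B – K – L – R – A.
That path has 7 edges, so the height is 7.

7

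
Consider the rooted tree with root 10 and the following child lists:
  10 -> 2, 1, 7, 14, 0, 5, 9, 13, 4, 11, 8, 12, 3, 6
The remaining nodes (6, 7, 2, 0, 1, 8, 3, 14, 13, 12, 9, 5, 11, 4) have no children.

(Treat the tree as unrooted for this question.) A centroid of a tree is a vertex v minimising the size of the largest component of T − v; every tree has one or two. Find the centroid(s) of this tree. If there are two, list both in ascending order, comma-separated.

If 10 is removed the pieces have sizes 1, 1, 1, 1, 1, 1, 1, 1, 1, 1, 1, 1, 1, 1, all ≤ ⌊15/2⌋ = 7.
No neighbour of 10 does as well, so 10 is the unique centroid.

10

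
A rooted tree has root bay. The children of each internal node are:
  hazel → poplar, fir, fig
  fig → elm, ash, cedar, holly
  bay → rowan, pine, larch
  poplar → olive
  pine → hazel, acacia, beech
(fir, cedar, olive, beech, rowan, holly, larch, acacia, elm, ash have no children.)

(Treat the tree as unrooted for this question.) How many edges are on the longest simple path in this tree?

Starting from cedar, a farthest node is rowan at distance 5.
One longest path: cedar–fig–hazel–pine–bay–rowan.
So the diameter is 5.

5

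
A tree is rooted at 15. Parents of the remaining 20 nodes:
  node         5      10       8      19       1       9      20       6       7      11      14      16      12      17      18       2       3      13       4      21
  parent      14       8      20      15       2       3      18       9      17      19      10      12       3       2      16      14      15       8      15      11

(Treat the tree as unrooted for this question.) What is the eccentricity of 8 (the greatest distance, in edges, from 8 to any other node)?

9

A farthest node from 8 is 21.
The path 8-20-18-16-12-3-15-19-11-21 has 9 edges.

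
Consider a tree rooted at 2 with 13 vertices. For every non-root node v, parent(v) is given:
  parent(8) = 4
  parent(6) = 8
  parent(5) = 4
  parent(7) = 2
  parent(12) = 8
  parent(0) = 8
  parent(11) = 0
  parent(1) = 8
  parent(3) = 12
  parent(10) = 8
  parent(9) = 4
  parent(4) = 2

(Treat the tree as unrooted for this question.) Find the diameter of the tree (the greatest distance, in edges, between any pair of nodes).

A longest path is 3-12-8-4-2-7, with 5 edges.

5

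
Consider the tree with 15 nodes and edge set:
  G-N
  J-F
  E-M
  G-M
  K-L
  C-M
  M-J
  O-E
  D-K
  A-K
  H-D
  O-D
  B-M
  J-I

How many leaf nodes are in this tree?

8

The leaves are A, B, C, F, H, I, L, N.
That is 8 leaves.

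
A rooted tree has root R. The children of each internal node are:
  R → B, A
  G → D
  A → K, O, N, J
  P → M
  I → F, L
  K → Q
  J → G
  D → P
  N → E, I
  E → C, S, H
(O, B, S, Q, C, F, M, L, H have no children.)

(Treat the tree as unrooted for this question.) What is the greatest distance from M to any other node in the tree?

8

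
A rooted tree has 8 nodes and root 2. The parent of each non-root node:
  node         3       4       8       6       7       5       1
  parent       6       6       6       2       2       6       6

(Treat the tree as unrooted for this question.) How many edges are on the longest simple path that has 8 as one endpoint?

3

The node farthest from 8 is 7, via 8–6–2–7 — 3 edges.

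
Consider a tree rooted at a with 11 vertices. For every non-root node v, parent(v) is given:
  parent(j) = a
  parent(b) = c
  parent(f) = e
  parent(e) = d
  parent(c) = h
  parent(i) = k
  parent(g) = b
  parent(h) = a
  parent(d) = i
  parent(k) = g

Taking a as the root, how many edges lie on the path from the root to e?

Climbing from e to the root: e–d–i–k–g–b–c–h–a. That's 8 steps.

8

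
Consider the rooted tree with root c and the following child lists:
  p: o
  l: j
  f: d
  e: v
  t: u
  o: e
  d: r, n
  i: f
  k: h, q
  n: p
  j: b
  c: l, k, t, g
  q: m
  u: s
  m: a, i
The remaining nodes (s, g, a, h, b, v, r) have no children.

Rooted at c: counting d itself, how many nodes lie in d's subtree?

d's subtree: {d, r, n, p, o, e, v}, size 7.

7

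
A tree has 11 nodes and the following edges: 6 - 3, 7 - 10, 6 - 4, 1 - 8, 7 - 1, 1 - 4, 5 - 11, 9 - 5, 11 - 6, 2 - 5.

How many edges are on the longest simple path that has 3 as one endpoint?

Distances from 3 peak at 5, attained at 10.
3-6-4-1-7-10

5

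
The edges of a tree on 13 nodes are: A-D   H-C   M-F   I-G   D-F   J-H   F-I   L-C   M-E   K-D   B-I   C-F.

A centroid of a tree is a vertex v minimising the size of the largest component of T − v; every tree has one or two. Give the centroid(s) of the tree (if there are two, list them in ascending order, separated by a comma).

F

Removing F splits the tree into components of sizes 4, 3, 3, 2; the largest is 4 ≤ ⌊13/2⌋ = 6.
No neighbour of F does as well, so F is the unique centroid.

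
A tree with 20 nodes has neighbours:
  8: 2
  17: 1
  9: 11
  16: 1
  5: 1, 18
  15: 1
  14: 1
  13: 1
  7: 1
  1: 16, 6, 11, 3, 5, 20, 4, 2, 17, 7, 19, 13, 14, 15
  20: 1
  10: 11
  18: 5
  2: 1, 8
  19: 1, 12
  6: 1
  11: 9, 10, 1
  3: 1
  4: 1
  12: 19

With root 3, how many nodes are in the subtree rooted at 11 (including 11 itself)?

Descendants of 11 (including itself): 11, 9, 10. That's 3.

3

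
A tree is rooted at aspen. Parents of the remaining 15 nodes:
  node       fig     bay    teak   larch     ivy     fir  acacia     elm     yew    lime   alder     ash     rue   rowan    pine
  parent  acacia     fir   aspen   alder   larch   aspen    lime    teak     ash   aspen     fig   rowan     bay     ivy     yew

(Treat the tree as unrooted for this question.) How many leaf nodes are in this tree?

Degree-1 nodes: elm, pine, rue — 3 of them.

3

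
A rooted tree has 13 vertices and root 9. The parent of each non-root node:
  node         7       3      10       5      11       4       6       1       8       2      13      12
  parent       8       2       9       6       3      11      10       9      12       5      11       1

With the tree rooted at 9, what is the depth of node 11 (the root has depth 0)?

6

9 – 10 – 6 – 5 – 2 – 3 – 11 — 6 edges.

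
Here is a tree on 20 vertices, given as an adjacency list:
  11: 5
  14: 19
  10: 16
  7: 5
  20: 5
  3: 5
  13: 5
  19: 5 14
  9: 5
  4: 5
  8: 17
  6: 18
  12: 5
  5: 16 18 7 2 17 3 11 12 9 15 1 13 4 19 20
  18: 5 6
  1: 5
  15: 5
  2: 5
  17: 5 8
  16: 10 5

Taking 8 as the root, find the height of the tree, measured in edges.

4

6 sits deepest: 8 → 17 → 5 → 18 → 6 — 4 edges from the root.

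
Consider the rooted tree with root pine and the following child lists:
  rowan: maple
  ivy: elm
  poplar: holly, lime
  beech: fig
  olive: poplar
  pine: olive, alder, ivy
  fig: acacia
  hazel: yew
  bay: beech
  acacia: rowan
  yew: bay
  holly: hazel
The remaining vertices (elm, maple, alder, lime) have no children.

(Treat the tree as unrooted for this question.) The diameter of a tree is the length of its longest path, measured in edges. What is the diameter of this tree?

A longest path is elm – ivy – pine – olive – poplar – holly – hazel – yew – bay – beech – fig – acacia – rowan – maple, with 13 edges.

13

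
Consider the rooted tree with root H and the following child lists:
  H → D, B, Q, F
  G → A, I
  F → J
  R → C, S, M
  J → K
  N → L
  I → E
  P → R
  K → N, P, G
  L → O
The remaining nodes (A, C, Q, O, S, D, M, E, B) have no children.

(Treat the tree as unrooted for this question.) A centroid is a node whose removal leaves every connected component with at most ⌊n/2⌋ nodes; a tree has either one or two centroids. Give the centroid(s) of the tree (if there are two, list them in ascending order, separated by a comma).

K

Removing K splits the tree into components of sizes 6, 5, 4, 3; the largest is 6 ≤ ⌊19/2⌋ = 9.
Every other node leaves some component of size > 9, so the centroid is unique.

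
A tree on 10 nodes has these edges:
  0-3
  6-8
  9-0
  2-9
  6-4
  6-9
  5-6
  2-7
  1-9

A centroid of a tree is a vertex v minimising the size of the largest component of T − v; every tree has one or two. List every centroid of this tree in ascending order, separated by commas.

Delete 9: the remaining components have sizes 4, 2, 2, 1. Max 4 ≤ 5, so 9 is a centroid.
No neighbour of 9 does as well, so 9 is the unique centroid.

9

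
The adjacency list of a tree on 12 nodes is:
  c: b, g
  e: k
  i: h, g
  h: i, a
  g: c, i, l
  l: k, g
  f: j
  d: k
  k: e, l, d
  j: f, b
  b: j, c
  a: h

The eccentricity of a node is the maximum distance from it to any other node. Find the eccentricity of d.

A farthest node from d is f.
The path d – k – l – g – c – b – j – f has 7 edges.

7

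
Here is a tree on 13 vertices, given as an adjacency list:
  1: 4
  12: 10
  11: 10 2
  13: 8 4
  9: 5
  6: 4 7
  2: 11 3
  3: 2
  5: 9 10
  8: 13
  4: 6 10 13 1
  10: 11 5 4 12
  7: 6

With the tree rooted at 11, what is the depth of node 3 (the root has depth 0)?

2

Climbing from 3 to the root: 3–2–11. That's 2 steps.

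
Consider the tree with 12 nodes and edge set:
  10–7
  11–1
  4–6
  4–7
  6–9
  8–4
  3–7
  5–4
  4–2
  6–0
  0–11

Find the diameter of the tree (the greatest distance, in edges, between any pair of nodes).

BFS from 1 reaches 10 last, at distance 6; BFS from 10 confirms no node is farther.
Path: 1 - 11 - 0 - 6 - 4 - 7 - 10.

6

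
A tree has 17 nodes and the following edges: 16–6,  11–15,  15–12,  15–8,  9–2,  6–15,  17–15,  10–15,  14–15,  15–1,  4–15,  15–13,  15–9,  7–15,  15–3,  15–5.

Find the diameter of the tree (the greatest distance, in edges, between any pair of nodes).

4

A longest path is 2 – 9 – 15 – 6 – 16, with 4 edges.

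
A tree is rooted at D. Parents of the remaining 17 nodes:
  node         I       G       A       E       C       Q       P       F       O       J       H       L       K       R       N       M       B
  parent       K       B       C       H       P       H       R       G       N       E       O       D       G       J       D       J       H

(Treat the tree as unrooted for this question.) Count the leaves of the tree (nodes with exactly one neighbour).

6

Degree-1 nodes: A, F, I, L, M, Q — 6 of them.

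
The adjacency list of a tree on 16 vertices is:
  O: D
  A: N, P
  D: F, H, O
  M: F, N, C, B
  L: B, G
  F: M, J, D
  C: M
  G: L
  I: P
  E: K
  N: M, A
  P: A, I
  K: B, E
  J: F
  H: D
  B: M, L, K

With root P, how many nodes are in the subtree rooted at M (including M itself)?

12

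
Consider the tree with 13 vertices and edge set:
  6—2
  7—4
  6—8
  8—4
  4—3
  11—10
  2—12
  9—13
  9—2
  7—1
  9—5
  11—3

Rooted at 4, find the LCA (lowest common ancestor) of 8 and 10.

8's ancestor chain is 8, 4 and 10's is 10, 11, 3, 4; they first meet at 4.

4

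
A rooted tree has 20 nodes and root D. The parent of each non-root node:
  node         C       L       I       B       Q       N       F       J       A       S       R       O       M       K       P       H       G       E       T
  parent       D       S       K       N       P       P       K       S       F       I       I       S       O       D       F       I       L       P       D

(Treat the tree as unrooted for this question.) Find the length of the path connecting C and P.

4

Walking from C: C–D–K–F–P. Length 4.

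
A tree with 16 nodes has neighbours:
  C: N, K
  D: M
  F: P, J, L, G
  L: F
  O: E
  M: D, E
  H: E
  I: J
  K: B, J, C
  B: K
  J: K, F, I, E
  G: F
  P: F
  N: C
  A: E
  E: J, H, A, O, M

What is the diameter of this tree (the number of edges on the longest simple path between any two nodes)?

A longest path is D - M - E - J - K - C - N, with 6 edges.

6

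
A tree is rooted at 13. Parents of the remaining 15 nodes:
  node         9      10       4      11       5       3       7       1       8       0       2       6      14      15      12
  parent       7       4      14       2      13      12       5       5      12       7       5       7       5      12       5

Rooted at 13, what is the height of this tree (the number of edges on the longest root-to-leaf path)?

10 sits deepest: 13 → 5 → 14 → 4 → 10 — 4 edges from the root.

4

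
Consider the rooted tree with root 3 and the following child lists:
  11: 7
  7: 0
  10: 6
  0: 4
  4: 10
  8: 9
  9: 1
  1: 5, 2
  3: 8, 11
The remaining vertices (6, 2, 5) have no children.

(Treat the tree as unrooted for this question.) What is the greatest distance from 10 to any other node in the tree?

9

Distances from 10 peak at 9, attained at 5 (2 also at distance 9).
10 – 4 – 0 – 7 – 11 – 3 – 8 – 9 – 1 – 5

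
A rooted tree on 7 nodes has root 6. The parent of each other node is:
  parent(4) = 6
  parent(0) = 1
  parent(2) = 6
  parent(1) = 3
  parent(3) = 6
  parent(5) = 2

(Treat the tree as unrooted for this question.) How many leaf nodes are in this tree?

3

Exactly 3 nodes have a single neighbour: 0, 4, 5.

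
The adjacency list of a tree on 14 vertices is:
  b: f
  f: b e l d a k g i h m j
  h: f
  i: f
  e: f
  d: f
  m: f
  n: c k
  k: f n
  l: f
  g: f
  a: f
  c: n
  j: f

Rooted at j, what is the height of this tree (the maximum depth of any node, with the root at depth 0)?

4

c sits deepest: j – f – k – n – c — 4 edges from the root.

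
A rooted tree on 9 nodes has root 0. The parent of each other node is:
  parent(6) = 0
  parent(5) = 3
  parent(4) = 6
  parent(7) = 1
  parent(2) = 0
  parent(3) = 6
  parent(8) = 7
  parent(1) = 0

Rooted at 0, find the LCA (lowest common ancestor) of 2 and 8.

Path 2→root: 2 0; path 8→root: 8 7 1 0.
First common node: 0.

0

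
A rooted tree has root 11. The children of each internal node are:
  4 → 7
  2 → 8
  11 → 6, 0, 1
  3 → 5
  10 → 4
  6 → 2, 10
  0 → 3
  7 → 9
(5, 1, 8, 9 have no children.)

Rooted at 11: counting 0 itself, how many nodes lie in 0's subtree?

Descendants of 0 (including itself): 0, 3, 5. That's 3.

3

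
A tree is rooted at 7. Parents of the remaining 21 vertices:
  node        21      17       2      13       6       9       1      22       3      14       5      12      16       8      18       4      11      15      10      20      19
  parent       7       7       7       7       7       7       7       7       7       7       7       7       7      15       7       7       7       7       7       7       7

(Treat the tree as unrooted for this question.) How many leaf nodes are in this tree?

20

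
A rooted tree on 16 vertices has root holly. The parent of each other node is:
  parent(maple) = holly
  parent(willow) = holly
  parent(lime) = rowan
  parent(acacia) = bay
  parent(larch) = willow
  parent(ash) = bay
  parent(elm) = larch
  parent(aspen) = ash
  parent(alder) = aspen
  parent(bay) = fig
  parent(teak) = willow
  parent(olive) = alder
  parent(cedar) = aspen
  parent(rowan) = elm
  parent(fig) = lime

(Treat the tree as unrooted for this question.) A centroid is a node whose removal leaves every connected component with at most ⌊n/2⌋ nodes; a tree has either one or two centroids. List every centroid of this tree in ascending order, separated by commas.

Delete lime: the remaining components have sizes 8, 7. Max 8 ≤ 8, so lime is a centroid.
fig is adjacent to lime and is also a centroid (the largest component after removing it is likewise 8).

fig, lime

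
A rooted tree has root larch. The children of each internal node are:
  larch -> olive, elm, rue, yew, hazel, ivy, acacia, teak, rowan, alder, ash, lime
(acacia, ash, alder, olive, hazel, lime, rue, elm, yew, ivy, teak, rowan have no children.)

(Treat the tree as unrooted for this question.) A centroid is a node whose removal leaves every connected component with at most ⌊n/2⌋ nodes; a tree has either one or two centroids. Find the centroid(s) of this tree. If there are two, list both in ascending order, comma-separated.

larch

If larch is removed the pieces have sizes 1, 1, 1, 1, 1, 1, 1, 1, 1, 1, 1, 1, all ≤ ⌊13/2⌋ = 6.
No neighbour of larch does as well, so larch is the unique centroid.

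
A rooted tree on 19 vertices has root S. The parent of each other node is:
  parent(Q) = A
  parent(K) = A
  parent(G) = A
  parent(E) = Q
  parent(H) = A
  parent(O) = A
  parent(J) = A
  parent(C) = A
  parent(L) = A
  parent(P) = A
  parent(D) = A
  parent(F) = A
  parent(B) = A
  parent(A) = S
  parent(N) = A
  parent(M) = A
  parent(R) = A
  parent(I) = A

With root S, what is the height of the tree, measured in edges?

3

E sits deepest: S – A – Q – E — 3 edges from the root.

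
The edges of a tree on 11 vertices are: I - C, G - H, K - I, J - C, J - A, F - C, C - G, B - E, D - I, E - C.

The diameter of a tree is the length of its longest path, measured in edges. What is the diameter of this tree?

4

Starting from A, a farthest node is H at distance 4.
One longest path: A – J – C – G – H.
So the diameter is 4.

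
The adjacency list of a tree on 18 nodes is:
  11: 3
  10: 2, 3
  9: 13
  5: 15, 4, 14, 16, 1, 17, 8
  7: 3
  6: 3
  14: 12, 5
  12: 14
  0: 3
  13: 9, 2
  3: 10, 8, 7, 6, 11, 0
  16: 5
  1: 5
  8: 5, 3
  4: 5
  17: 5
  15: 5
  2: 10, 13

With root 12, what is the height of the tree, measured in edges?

8

9 sits deepest: 12–14–5–8–3–10–2–13–9 — 8 edges from the root.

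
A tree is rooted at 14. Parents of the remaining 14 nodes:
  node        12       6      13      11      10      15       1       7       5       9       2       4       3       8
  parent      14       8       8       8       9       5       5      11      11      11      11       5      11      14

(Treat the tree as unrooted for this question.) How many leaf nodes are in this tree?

Exactly 10 nodes have a single neighbour: 1, 2, 3, 4, 6, 7, 10, 12, 13, 15.

10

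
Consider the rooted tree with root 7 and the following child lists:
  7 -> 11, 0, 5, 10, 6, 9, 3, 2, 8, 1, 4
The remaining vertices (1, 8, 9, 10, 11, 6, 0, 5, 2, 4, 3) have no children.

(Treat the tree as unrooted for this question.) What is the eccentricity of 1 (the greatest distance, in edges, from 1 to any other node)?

2

Distances from 1 peak at 2, attained at 10 (2, 11, 6, 5, 4, 3, 9, 0, 8 also at distance 2).
1–7–10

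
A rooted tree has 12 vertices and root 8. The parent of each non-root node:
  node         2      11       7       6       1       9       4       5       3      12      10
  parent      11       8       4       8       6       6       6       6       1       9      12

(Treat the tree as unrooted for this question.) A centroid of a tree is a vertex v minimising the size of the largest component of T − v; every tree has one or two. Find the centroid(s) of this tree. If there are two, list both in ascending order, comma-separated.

Removing 6 splits the tree into components of sizes 3, 3, 2, 2, 1; the largest is 3 ≤ ⌊12/2⌋ = 6.
Every other node leaves some component of size > 6, so the centroid is unique.

6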